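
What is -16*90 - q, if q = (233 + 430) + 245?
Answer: -2348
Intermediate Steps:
q = 908 (q = 663 + 245 = 908)
-16*90 - q = -16*90 - 1*908 = -1440 - 908 = -2348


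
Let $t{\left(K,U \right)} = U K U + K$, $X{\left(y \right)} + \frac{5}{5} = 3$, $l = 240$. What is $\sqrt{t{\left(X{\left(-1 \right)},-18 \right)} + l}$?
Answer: $\sqrt{890} \approx 29.833$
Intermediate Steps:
$X{\left(y \right)} = 2$ ($X{\left(y \right)} = -1 + 3 = 2$)
$t{\left(K,U \right)} = K + K U^{2}$ ($t{\left(K,U \right)} = K U U + K = K U^{2} + K = K + K U^{2}$)
$\sqrt{t{\left(X{\left(-1 \right)},-18 \right)} + l} = \sqrt{2 \left(1 + \left(-18\right)^{2}\right) + 240} = \sqrt{2 \left(1 + 324\right) + 240} = \sqrt{2 \cdot 325 + 240} = \sqrt{650 + 240} = \sqrt{890}$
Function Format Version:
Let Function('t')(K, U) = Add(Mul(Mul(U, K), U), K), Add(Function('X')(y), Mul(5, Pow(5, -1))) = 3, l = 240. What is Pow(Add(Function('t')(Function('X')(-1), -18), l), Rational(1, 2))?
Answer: Pow(890, Rational(1, 2)) ≈ 29.833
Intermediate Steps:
Function('X')(y) = 2 (Function('X')(y) = Add(-1, 3) = 2)
Function('t')(K, U) = Add(K, Mul(K, Pow(U, 2))) (Function('t')(K, U) = Add(Mul(Mul(K, U), U), K) = Add(Mul(K, Pow(U, 2)), K) = Add(K, Mul(K, Pow(U, 2))))
Pow(Add(Function('t')(Function('X')(-1), -18), l), Rational(1, 2)) = Pow(Add(Mul(2, Add(1, Pow(-18, 2))), 240), Rational(1, 2)) = Pow(Add(Mul(2, Add(1, 324)), 240), Rational(1, 2)) = Pow(Add(Mul(2, 325), 240), Rational(1, 2)) = Pow(Add(650, 240), Rational(1, 2)) = Pow(890, Rational(1, 2))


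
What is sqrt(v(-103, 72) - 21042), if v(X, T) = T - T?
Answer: 3*I*sqrt(2338) ≈ 145.06*I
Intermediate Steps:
v(X, T) = 0
sqrt(v(-103, 72) - 21042) = sqrt(0 - 21042) = sqrt(-21042) = 3*I*sqrt(2338)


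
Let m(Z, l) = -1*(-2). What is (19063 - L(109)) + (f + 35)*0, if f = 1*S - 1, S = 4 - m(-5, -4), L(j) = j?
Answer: 18954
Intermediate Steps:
m(Z, l) = 2
S = 2 (S = 4 - 1*2 = 4 - 2 = 2)
f = 1 (f = 1*2 - 1 = 2 - 1 = 1)
(19063 - L(109)) + (f + 35)*0 = (19063 - 1*109) + (1 + 35)*0 = (19063 - 109) + 36*0 = 18954 + 0 = 18954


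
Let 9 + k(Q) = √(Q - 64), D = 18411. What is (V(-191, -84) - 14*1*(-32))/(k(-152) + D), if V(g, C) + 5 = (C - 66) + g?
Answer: 52139/9406495 - 17*I*√6/9406495 ≈ 0.0055429 - 4.4269e-6*I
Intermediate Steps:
V(g, C) = -71 + C + g (V(g, C) = -5 + ((C - 66) + g) = -5 + ((-66 + C) + g) = -5 + (-66 + C + g) = -71 + C + g)
k(Q) = -9 + √(-64 + Q) (k(Q) = -9 + √(Q - 64) = -9 + √(-64 + Q))
(V(-191, -84) - 14*1*(-32))/(k(-152) + D) = ((-71 - 84 - 191) - 14*1*(-32))/((-9 + √(-64 - 152)) + 18411) = (-346 - 14*(-32))/((-9 + √(-216)) + 18411) = (-346 + 448)/((-9 + 6*I*√6) + 18411) = 102/(18402 + 6*I*√6)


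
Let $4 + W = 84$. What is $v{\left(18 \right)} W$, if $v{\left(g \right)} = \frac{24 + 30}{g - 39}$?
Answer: $- \frac{1440}{7} \approx -205.71$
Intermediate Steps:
$W = 80$ ($W = -4 + 84 = 80$)
$v{\left(g \right)} = \frac{54}{-39 + g}$
$v{\left(18 \right)} W = \frac{54}{-39 + 18} \cdot 80 = \frac{54}{-21} \cdot 80 = 54 \left(- \frac{1}{21}\right) 80 = \left(- \frac{18}{7}\right) 80 = - \frac{1440}{7}$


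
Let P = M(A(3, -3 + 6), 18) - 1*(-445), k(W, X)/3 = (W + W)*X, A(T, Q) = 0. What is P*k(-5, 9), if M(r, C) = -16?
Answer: -115830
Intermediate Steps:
k(W, X) = 6*W*X (k(W, X) = 3*((W + W)*X) = 3*((2*W)*X) = 3*(2*W*X) = 6*W*X)
P = 429 (P = -16 - 1*(-445) = -16 + 445 = 429)
P*k(-5, 9) = 429*(6*(-5)*9) = 429*(-270) = -115830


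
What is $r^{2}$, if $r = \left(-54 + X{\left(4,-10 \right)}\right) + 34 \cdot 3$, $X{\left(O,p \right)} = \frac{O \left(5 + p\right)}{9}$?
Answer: $\frac{169744}{81} \approx 2095.6$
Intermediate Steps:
$X{\left(O,p \right)} = \frac{O \left(5 + p\right)}{9}$ ($X{\left(O,p \right)} = O \left(5 + p\right) \frac{1}{9} = \frac{O \left(5 + p\right)}{9}$)
$r = \frac{412}{9}$ ($r = \left(-54 + \frac{1}{9} \cdot 4 \left(5 - 10\right)\right) + 34 \cdot 3 = \left(-54 + \frac{1}{9} \cdot 4 \left(-5\right)\right) + 102 = \left(-54 - \frac{20}{9}\right) + 102 = - \frac{506}{9} + 102 = \frac{412}{9} \approx 45.778$)
$r^{2} = \left(\frac{412}{9}\right)^{2} = \frac{169744}{81}$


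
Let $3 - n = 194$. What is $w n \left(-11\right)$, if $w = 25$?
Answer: $52525$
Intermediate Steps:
$n = -191$ ($n = 3 - 194 = -191$)
$w n \left(-11\right) = 25 \left(-191\right) \left(-11\right) = \left(-4775\right) \left(-11\right) = 52525$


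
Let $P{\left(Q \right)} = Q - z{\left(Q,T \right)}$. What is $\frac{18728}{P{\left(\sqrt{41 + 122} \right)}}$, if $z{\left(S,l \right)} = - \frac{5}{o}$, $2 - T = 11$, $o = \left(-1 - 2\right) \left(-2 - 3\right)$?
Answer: $- \frac{28092}{733} + \frac{84276 \sqrt{163}}{733} \approx 1429.6$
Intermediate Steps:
$o = 15$ ($o = \left(-3\right) \left(-5\right) = 15$)
$T = -9$ ($T = 2 - 11 = -9$)
$z{\left(S,l \right)} = - \frac{1}{3}$ ($z{\left(S,l \right)} = - \frac{5}{15} = \left(-5\right) \frac{1}{15} = - \frac{1}{3}$)
$P{\left(Q \right)} = \frac{1}{3} + Q$ ($P{\left(Q \right)} = Q - - \frac{1}{3} = Q + \frac{1}{3} = \frac{1}{3} + Q$)
$\frac{18728}{P{\left(\sqrt{41 + 122} \right)}} = \frac{18728}{\frac{1}{3} + \sqrt{41 + 122}} = \frac{18728}{\frac{1}{3} + \sqrt{163}}$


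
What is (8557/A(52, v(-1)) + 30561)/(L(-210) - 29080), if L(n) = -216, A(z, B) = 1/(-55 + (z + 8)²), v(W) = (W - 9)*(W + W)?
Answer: -15182563/14648 ≈ -1036.5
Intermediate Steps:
v(W) = 2*W*(-9 + W) (v(W) = (-9 + W)*(2*W) = 2*W*(-9 + W))
A(z, B) = 1/(-55 + (8 + z)²)
(8557/A(52, v(-1)) + 30561)/(L(-210) - 29080) = (8557/(1/(-55 + (8 + 52)²)) + 30561)/(-216 - 29080) = (8557/(1/(-55 + 60²)) + 30561)/(-29296) = (8557/(1/(-55 + 3600)) + 30561)*(-1/29296) = (8557/(1/3545) + 30561)*(-1/29296) = (8557*3545 + 30561)*(-1/29296) = (30334565 + 30561)*(-1/29296) = 30365126*(-1/29296) = -15182563/14648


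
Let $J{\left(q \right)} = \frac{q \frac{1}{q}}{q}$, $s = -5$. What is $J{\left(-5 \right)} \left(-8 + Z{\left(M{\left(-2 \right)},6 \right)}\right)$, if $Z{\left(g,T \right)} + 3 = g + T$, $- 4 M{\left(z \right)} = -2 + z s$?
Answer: $\frac{7}{5} \approx 1.4$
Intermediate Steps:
$M{\left(z \right)} = \frac{1}{2} + \frac{5 z}{4}$ ($M{\left(z \right)} = - \frac{-2 + z \left(-5\right)}{4} = - \frac{-2 - 5 z}{4} = \frac{1}{2} + \frac{5 z}{4}$)
$Z{\left(g,T \right)} = -3 + T + g$ ($Z{\left(g,T \right)} = -3 + \left(g + T\right) = -3 + \left(T + g\right) = -3 + T + g$)
$J{\left(q \right)} = \frac{1}{q}$ ($J{\left(q \right)} = 1 \frac{1}{q} = \frac{1}{q}$)
$J{\left(-5 \right)} \left(-8 + Z{\left(M{\left(-2 \right)},6 \right)}\right) = \frac{-8 + \left(-3 + 6 + \left(\frac{1}{2} + \frac{5}{4} \left(-2\right)\right)\right)}{-5} = - \frac{-8 + \left(-3 + 6 + \left(\frac{1}{2} - \frac{5}{2}\right)\right)}{5} = - \frac{-8 - -1}{5} = - \frac{-8 + 1}{5} = \left(- \frac{1}{5}\right) \left(-7\right) = \frac{7}{5}$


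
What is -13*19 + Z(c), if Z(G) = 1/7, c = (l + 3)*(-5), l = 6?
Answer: -1728/7 ≈ -246.86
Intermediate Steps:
c = -45 (c = (6 + 3)*(-5) = 9*(-5) = -45)
Z(G) = ⅐
-13*19 + Z(c) = -13*19 + ⅐ = -247 + ⅐ = -1728/7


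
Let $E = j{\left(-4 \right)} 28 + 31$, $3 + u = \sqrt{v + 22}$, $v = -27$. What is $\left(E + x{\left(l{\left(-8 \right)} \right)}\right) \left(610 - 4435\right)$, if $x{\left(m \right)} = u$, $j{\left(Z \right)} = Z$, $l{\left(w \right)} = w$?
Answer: $321300 - 3825 i \sqrt{5} \approx 3.213 \cdot 10^{5} - 8553.0 i$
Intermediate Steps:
$u = -3 + i \sqrt{5}$ ($u = -3 + \sqrt{-27 + 22} = -3 + \sqrt{-5} = -3 + i \sqrt{5} \approx -3.0 + 2.2361 i$)
$x{\left(m \right)} = -3 + i \sqrt{5}$
$E = -81$ ($E = \left(-4\right) 28 + 31 = -112 + 31 = -81$)
$\left(E + x{\left(l{\left(-8 \right)} \right)}\right) \left(610 - 4435\right) = \left(-81 - \left(3 - i \sqrt{5}\right)\right) \left(610 - 4435\right) = \left(-84 + i \sqrt{5}\right) \left(-3825\right) = 321300 - 3825 i \sqrt{5}$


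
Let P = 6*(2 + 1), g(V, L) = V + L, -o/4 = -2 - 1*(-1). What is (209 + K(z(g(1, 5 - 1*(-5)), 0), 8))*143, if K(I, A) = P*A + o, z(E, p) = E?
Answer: 51051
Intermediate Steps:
o = 4 (o = -4*(-2 - 1*(-1)) = -4*(-2 + 1) = -4*(-1) = 4)
g(V, L) = L + V
P = 18 (P = 6*3 = 18)
K(I, A) = 4 + 18*A (K(I, A) = 18*A + 4 = 4 + 18*A)
(209 + K(z(g(1, 5 - 1*(-5)), 0), 8))*143 = (209 + (4 + 18*8))*143 = (209 + (4 + 144))*143 = (209 + 148)*143 = 357*143 = 51051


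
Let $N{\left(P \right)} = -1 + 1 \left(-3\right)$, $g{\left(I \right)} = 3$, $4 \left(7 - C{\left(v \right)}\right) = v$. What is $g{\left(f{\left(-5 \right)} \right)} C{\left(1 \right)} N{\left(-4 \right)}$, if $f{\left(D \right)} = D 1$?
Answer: $-81$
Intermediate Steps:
$C{\left(v \right)} = 7 - \frac{v}{4}$
$f{\left(D \right)} = D$
$N{\left(P \right)} = -4$ ($N{\left(P \right)} = -1 - 3 = -4$)
$g{\left(f{\left(-5 \right)} \right)} C{\left(1 \right)} N{\left(-4 \right)} = 3 \left(7 - \frac{1}{4}\right) \left(-4\right) = 3 \cdot \frac{27}{4} \left(-4\right) = \frac{81}{4} \left(-4\right) = -81$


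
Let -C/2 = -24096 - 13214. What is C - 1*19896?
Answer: 54724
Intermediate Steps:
C = 74620 (C = -2*(-24096 - 13214) = -2*(-37310) = 74620)
C - 1*19896 = 74620 - 1*19896 = 74620 - 19896 = 54724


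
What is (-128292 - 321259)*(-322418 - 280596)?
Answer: 271085546714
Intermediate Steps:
(-128292 - 321259)*(-322418 - 280596) = -449551*(-603014) = 271085546714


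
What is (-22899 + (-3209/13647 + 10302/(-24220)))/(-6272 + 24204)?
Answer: -3784516284517/2963535028440 ≈ -1.2770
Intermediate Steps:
(-22899 + (-3209/13647 + 10302/(-24220)))/(-6272 + 24204) = (-22899 + (-3209*1/13647 + 10302*(-1/24220)))/17932 = (-22899 + (-3209/13647 - 5151/12110))*(1/17932) = (-22899 - 109156687/165265170)*(1/17932) = -3784516284517/165265170*1/17932 = -3784516284517/2963535028440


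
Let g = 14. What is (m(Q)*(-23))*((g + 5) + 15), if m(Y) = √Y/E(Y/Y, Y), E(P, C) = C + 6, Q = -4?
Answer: -782*I ≈ -782.0*I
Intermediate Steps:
E(P, C) = 6 + C
m(Y) = √Y/(6 + Y)
(m(Q)*(-23))*((g + 5) + 15) = ((√(-4)/(6 - 4))*(-23))*((14 + 5) + 15) = (((2*I)/2)*(-23))*(19 + 15) = (((2*I)*(½))*(-23))*34 = (I*(-23))*34 = -23*I*34 = -782*I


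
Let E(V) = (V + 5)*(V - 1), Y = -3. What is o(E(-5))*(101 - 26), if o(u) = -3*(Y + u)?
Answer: 675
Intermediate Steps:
E(V) = (-1 + V)*(5 + V) (E(V) = (5 + V)*(-1 + V) = (-1 + V)*(5 + V))
o(u) = 9 - 3*u (o(u) = -3*(-3 + u) = 9 - 3*u)
o(E(-5))*(101 - 26) = (9 - 3*(-5 + (-5)**2 + 4*(-5)))*(101 - 26) = (9 - 3*(-5 + 25 - 20))*75 = (9 - 3*0)*75 = (9 + 0)*75 = 9*75 = 675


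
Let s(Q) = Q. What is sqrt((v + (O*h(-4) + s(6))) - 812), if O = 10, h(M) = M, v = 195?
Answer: I*sqrt(651) ≈ 25.515*I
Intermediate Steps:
sqrt((v + (O*h(-4) + s(6))) - 812) = sqrt((195 + (10*(-4) + 6)) - 812) = sqrt((195 + (-40 + 6)) - 812) = sqrt((195 - 34) - 812) = sqrt(161 - 812) = sqrt(-651) = I*sqrt(651)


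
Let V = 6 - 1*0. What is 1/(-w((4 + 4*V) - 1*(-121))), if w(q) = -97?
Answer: 1/97 ≈ 0.010309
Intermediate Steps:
V = 6 (V = 6 + 0 = 6)
1/(-w((4 + 4*V) - 1*(-121))) = 1/(-1*(-97)) = 1/97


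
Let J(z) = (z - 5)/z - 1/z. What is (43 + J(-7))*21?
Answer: 942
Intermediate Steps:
J(z) = -1/z + (-5 + z)/z (J(z) = (-5 + z)/z - 1/z = -1/z + (-5 + z)/z)
(43 + J(-7))*21 = (43 + (-6 - 7)/(-7))*21 = (43 - ⅐*(-13))*21 = (43 + 13/7)*21 = (314/7)*21 = 942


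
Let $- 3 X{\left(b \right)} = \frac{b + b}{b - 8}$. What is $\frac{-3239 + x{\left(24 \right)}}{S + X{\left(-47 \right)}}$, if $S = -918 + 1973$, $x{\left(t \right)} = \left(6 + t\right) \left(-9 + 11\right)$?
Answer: $- \frac{524535}{173981} \approx -3.0149$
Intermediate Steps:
$x{\left(t \right)} = 12 + 2 t$ ($x{\left(t \right)} = \left(6 + t\right) 2 = 12 + 2 t$)
$X{\left(b \right)} = - \frac{2 b}{3 \left(-8 + b\right)}$ ($X{\left(b \right)} = - \frac{\left(b + b\right) \frac{1}{b - 8}}{3} = - \frac{2 b \frac{1}{-8 + b}}{3} = - \frac{2 b}{3 \left(-8 + b\right)}$)
$S = 1055$
$\frac{-3239 + x{\left(24 \right)}}{S + X{\left(-47 \right)}} = \frac{-3239 + \left(12 + 2 \cdot 24\right)}{1055 - - \frac{94}{-24 + 3 \left(-47\right)}} = \frac{-3239 + \left(12 + 48\right)}{1055 - - \frac{94}{-24 - 141}} = \frac{-3239 + 60}{1055 - - \frac{94}{-165}} = - \frac{3179}{1055 - \left(-94\right) \left(- \frac{1}{165}\right)} = - \frac{3179}{1055 - \frac{94}{165}} = - \frac{3179}{\frac{173981}{165}} = \left(-3179\right) \frac{165}{173981} = - \frac{524535}{173981}$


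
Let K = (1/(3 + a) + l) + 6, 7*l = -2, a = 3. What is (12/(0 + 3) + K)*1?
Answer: 415/42 ≈ 9.8810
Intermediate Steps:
l = -2/7 (l = (⅐)*(-2) = -2/7 ≈ -0.28571)
K = 247/42 (K = (1/(3 + 3) - 2/7) + 6 = (1/6 - 2/7) + 6 = (⅙ - 2/7) + 6 = -5/42 + 6 = 247/42 ≈ 5.8810)
(12/(0 + 3) + K)*1 = (12/(0 + 3) + 247/42)*1 = (12/3 + 247/42)*1 = (12*(⅓) + 247/42)*1 = (4 + 247/42)*1 = (415/42)*1 = 415/42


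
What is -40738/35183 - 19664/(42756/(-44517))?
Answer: 2566402770398/125357029 ≈ 20473.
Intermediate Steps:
-40738/35183 - 19664/(42756/(-44517)) = -40738*1/35183 - 19664/(42756*(-1/44517)) = -40738/35183 - 19664/(-14252/14839) = -40738/35183 - 19664*(-14839/14252) = -40738/35183 + 72948524/3563 = 2566402770398/125357029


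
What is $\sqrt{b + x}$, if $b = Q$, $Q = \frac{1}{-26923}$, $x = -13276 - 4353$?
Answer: $\frac{4 i \sqrt{798646510454}}{26923} \approx 132.77 i$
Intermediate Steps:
$x = -17629$
$Q = - \frac{1}{26923} \approx -3.7143 \cdot 10^{-5}$
$b = - \frac{1}{26923} \approx -3.7143 \cdot 10^{-5}$
$\sqrt{b + x} = \sqrt{- \frac{1}{26923} - 17629} = \sqrt{- \frac{474625568}{26923}} = \frac{4 i \sqrt{798646510454}}{26923}$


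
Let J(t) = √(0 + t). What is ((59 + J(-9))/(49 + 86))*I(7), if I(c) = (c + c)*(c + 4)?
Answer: 9086/135 + 154*I/45 ≈ 67.304 + 3.4222*I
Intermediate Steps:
I(c) = 2*c*(4 + c) (I(c) = (2*c)*(4 + c) = 2*c*(4 + c))
J(t) = √t
((59 + J(-9))/(49 + 86))*I(7) = ((59 + √(-9))/(49 + 86))*(2*7*(4 + 7)) = ((59 + 3*I)/135)*(2*7*11) = ((59 + 3*I)*(1/135))*154 = (59/135 + I/45)*154 = 9086/135 + 154*I/45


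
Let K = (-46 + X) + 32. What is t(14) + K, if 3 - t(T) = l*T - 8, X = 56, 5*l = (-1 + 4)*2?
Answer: 181/5 ≈ 36.200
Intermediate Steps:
l = 6/5 (l = ((-1 + 4)*2)/5 = (3*2)/5 = (⅕)*6 = 6/5 ≈ 1.2000)
t(T) = 11 - 6*T/5 (t(T) = 3 - (6*T/5 - 8) = 3 - (-8 + 6*T/5) = 3 + (8 - 6*T/5) = 11 - 6*T/5)
K = 42 (K = (-46 + 56) + 32 = 10 + 32 = 42)
t(14) + K = (11 - 6/5*14) + 42 = (11 - 84/5) + 42 = -29/5 + 42 = 181/5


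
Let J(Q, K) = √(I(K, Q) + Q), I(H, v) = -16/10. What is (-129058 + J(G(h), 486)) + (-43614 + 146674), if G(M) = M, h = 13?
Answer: -25998 + √285/5 ≈ -25995.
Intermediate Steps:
I(H, v) = -8/5 (I(H, v) = -16*⅒ = -8/5)
J(Q, K) = √(-8/5 + Q)
(-129058 + J(G(h), 486)) + (-43614 + 146674) = (-129058 + √(-40 + 25*13)/5) + (-43614 + 146674) = (-129058 + √(-40 + 325)/5) + 103060 = (-129058 + √285/5) + 103060 = -25998 + √285/5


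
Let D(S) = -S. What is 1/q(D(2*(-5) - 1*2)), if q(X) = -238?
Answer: -1/238 ≈ -0.0042017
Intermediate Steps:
1/q(D(2*(-5) - 1*2)) = 1/(-238) = -1/238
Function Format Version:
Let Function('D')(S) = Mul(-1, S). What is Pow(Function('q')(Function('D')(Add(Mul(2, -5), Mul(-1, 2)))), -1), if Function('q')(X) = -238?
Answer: Rational(-1, 238) ≈ -0.0042017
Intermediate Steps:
Pow(Function('q')(Function('D')(Add(Mul(2, -5), Mul(-1, 2)))), -1) = Pow(-238, -1) = Rational(-1, 238)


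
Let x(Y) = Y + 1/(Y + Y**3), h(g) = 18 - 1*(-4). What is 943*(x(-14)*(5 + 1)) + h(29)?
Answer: -109205839/1379 ≈ -79192.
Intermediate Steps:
h(g) = 22 (h(g) = 18 + 4 = 22)
943*(x(-14)*(5 + 1)) + h(29) = 943*(((1 + (-14)**2 + (-14)**4)/(-14 + (-14)**3))*(5 + 1)) + 22 = 943*(((1 + 196 + 38416)/(-14 - 2744))*6) + 22 = 943*((38613/(-2758))*6) + 22 = 943*(-1/2758*38613*6) + 22 = 943*(-38613/2758*6) + 22 = 943*(-115839/1379) + 22 = -109236177/1379 + 22 = -109205839/1379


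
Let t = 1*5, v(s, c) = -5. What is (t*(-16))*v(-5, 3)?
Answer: 400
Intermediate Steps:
t = 5
(t*(-16))*v(-5, 3) = (5*(-16))*(-5) = -80*(-5) = 400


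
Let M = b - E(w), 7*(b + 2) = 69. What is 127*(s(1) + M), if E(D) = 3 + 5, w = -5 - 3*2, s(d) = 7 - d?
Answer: 5207/7 ≈ 743.86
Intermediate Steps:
b = 55/7 (b = -2 + (⅐)*69 = -2 + 69/7 = 55/7 ≈ 7.8571)
w = -11 (w = -5 - 6 = -11)
E(D) = 8
M = -⅐ (M = 55/7 - 1*8 = 55/7 - 8 = -⅐ ≈ -0.14286)
127*(s(1) + M) = 127*((7 - 1*1) - ⅐) = 127*((7 - 1) - ⅐) = 127*(6 - ⅐) = 127*(41/7) = 5207/7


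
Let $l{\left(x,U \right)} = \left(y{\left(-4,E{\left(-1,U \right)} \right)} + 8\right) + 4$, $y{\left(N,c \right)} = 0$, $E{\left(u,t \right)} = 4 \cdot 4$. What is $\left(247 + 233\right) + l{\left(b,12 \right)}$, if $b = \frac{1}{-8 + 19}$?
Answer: $492$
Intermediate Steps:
$E{\left(u,t \right)} = 16$
$b = \frac{1}{11} \approx 0.090909$
$l{\left(x,U \right)} = 12$ ($l{\left(x,U \right)} = \left(0 + 8\right) + 4 = 8 + 4 = 12$)
$\left(247 + 233\right) + l{\left(b,12 \right)} = \left(247 + 233\right) + 12 = 480 + 12 = 492$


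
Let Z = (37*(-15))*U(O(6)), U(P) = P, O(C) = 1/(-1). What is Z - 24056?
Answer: -23501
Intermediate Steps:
O(C) = -1
Z = 555 (Z = (37*(-15))*(-1) = -555*(-1) = 555)
Z - 24056 = 555 - 24056 = -23501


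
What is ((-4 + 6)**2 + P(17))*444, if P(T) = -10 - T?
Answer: -10212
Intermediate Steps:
((-4 + 6)**2 + P(17))*444 = ((-4 + 6)**2 + (-10 - 1*17))*444 = (2**2 + (-10 - 17))*444 = (4 - 27)*444 = -23*444 = -10212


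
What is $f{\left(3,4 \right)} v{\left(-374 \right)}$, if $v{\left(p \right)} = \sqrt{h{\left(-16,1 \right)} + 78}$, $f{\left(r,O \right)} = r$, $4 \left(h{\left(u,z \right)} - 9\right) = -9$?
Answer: $\frac{3 \sqrt{339}}{2} \approx 27.618$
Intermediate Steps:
$h{\left(u,z \right)} = \frac{27}{4}$ ($h{\left(u,z \right)} = 9 + \frac{1}{4} \left(-9\right) = 9 - \frac{9}{4} = \frac{27}{4}$)
$v{\left(p \right)} = \frac{\sqrt{339}}{2}$ ($v{\left(p \right)} = \sqrt{\frac{27}{4} + 78} = \sqrt{\frac{339}{4}} = \frac{\sqrt{339}}{2}$)
$f{\left(3,4 \right)} v{\left(-374 \right)} = 3 \frac{\sqrt{339}}{2} = \frac{3 \sqrt{339}}{2}$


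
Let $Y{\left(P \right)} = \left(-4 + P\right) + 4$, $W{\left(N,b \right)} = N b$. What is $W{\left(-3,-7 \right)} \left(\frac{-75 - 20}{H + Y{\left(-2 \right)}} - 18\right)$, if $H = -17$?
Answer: $-273$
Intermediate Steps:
$Y{\left(P \right)} = P$
$W{\left(-3,-7 \right)} \left(\frac{-75 - 20}{H + Y{\left(-2 \right)}} - 18\right) = \left(-3\right) \left(-7\right) \left(\frac{-75 - 20}{-17 - 2} - 18\right) = 21 \left(- \frac{95}{-19} - 18\right) = 21 \left(\left(-95\right) \left(- \frac{1}{19}\right) - 18\right) = 21 \left(5 - 18\right) = 21 \left(-13\right) = -273$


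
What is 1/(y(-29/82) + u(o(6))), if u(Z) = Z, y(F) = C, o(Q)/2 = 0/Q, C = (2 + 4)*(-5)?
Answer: -1/30 ≈ -0.033333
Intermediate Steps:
C = -30 (C = 6*(-5) = -30)
o(Q) = 0 (o(Q) = 2*(0/Q) = 2*0 = 0)
y(F) = -30
1/(y(-29/82) + u(o(6))) = 1/(-30 + 0) = 1/(-30) = -1/30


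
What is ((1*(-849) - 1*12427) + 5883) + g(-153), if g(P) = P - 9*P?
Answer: -6169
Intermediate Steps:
g(P) = -8*P
((1*(-849) - 1*12427) + 5883) + g(-153) = ((1*(-849) - 1*12427) + 5883) - 8*(-153) = ((-849 - 12427) + 5883) + 1224 = (-13276 + 5883) + 1224 = -7393 + 1224 = -6169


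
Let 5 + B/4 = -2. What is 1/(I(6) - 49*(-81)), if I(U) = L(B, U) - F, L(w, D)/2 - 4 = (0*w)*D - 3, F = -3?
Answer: 1/3974 ≈ 0.00025164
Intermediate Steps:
B = -28 (B = -20 + 4*(-2) = -20 - 8 = -28)
L(w, D) = 2 (L(w, D) = 8 + 2*((0*w)*D - 3) = 8 + 2*(0*D - 3) = 8 + 2*(0 - 3) = 8 + 2*(-3) = 8 - 6 = 2)
I(U) = 5 (I(U) = 2 - 1*(-3) = 2 + 3 = 5)
1/(I(6) - 49*(-81)) = 1/(5 - 49*(-81)) = 1/(5 + 3969) = 1/3974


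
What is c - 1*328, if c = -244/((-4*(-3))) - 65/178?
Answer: -186205/534 ≈ -348.70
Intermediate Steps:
c = -11053/534 (c = -244/12 - 65*1/178 = -244*1/12 - 65/178 = -61/3 - 65/178 = -11053/534 ≈ -20.698)
c - 1*328 = -11053/534 - 1*328 = -11053/534 - 328 = -186205/534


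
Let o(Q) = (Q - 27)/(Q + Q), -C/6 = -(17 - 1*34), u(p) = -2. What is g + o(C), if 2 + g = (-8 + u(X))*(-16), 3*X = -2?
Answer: 10787/68 ≈ 158.63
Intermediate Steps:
X = -2/3 (X = (1/3)*(-2) = -2/3 ≈ -0.66667)
C = -102 (C = -(-6)*(17 - 1*34) = -(-6)*(17 - 34) = -(-6)*(-17) = -6*17 = -102)
o(Q) = (-27 + Q)/(2*Q) (o(Q) = (-27 + Q)/((2*Q)) = (-27 + Q)*(1/(2*Q)) = (-27 + Q)/(2*Q))
g = 158 (g = -2 + (-8 - 2)*(-16) = -2 - 10*(-16) = -2 + 160 = 158)
g + o(C) = 158 + (1/2)*(-27 - 102)/(-102) = 158 + (1/2)*(-1/102)*(-129) = 158 + 43/68 = 10787/68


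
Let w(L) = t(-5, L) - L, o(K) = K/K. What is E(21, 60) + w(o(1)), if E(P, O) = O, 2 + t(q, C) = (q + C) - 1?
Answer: 52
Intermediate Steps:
t(q, C) = -3 + C + q (t(q, C) = -2 + ((q + C) - 1) = -2 + ((C + q) - 1) = -2 + (-1 + C + q) = -3 + C + q)
o(K) = 1
w(L) = -8 (w(L) = (-3 + L - 5) - L = (-8 + L) - L = -8)
E(21, 60) + w(o(1)) = 60 - 8 = 52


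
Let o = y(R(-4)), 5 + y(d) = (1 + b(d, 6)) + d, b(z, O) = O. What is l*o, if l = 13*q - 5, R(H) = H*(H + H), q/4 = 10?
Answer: 17510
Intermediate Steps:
q = 40 (q = 4*10 = 40)
R(H) = 2*H² (R(H) = H*(2*H) = 2*H²)
l = 515 (l = 13*40 - 5 = 520 - 5 = 515)
y(d) = 2 + d (y(d) = -5 + ((1 + 6) + d) = -5 + (7 + d) = 2 + d)
o = 34 (o = 2 + 2*(-4)² = 2 + 2*16 = 2 + 32 = 34)
l*o = 515*34 = 17510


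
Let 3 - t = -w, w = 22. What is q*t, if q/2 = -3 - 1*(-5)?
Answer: 100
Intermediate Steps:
q = 4 (q = 2*(-3 - 1*(-5)) = 2*(-3 + 5) = 2*2 = 4)
t = 25 (t = 3 - (-1)*22 = 3 - 1*(-22) = 3 + 22 = 25)
q*t = 4*25 = 100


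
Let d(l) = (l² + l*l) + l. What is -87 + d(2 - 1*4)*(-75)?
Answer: -537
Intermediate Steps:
d(l) = l + 2*l² (d(l) = (l² + l²) + l = 2*l² + l = l + 2*l²)
-87 + d(2 - 1*4)*(-75) = -87 + ((2 - 1*4)*(1 + 2*(2 - 1*4)))*(-75) = -87 + ((2 - 4)*(1 + 2*(2 - 4)))*(-75) = -87 - 2*(1 + 2*(-2))*(-75) = -87 - 2*(1 - 4)*(-75) = -87 - 2*(-3)*(-75) = -87 + 6*(-75) = -87 - 450 = -537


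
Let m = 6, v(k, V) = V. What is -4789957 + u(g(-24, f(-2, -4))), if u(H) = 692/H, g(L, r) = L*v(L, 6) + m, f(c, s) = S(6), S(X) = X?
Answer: -330507379/69 ≈ -4.7900e+6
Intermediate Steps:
f(c, s) = 6
g(L, r) = 6 + 6*L (g(L, r) = L*6 + 6 = 6*L + 6 = 6 + 6*L)
-4789957 + u(g(-24, f(-2, -4))) = -4789957 + 692/(6 + 6*(-24)) = -4789957 + 692/(6 - 144) = -4789957 + 692/(-138) = -4789957 + 692*(-1/138) = -4789957 - 346/69 = -330507379/69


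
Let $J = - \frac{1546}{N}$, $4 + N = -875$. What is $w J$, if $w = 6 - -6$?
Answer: $\frac{6184}{293} \approx 21.106$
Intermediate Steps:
$N = -879$ ($N = -4 - 875 = -879$)
$w = 12$ ($w = 6 + 6 = 12$)
$J = \frac{1546}{879}$ ($J = - \frac{1546}{-879} = \left(-1546\right) \left(- \frac{1}{879}\right) = \frac{1546}{879} \approx 1.7588$)
$w J = 12 \cdot \frac{1546}{879} = \frac{6184}{293}$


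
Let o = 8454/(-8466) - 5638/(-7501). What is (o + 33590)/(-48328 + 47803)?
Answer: -355510956799/5556553275 ≈ -63.980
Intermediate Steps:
o = -2613691/10583911 (o = 8454*(-1/8466) - 5638*(-1/7501) = -1409/1411 + 5638/7501 = -2613691/10583911 ≈ -0.24695)
(o + 33590)/(-48328 + 47803) = (-2613691/10583911 + 33590)/(-48328 + 47803) = (355510956799/10583911)/(-525) = (355510956799/10583911)*(-1/525) = -355510956799/5556553275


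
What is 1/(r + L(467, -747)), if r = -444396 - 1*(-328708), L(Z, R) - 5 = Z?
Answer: -1/115216 ≈ -8.6793e-6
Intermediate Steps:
L(Z, R) = 5 + Z
r = -115688 (r = -444396 + 328708 = -115688)
1/(r + L(467, -747)) = 1/(-115688 + (5 + 467)) = 1/(-115688 + 472) = 1/(-115216) = -1/115216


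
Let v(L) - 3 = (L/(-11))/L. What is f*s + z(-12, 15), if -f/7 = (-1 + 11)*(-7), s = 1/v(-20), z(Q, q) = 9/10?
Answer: 13547/80 ≈ 169.34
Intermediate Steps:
z(Q, q) = 9/10 (z(Q, q) = 9*(⅒) = 9/10)
v(L) = 32/11 (v(L) = 3 + (L/(-11))/L = 3 + (L*(-1/11))/L = 3 + (-L/11)/L = 3 - 1/11 = 32/11)
s = 11/32 (s = 1/(32/11) = 11/32 ≈ 0.34375)
f = 490 (f = -7*(-1 + 11)*(-7) = -70*(-7) = -7*(-70) = 490)
f*s + z(-12, 15) = 490*(11/32) + 9/10 = 2695/16 + 9/10 = 13547/80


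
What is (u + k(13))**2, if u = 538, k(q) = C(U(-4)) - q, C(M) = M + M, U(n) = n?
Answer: 267289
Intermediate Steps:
C(M) = 2*M
k(q) = -8 - q (k(q) = 2*(-4) - q = -8 - q)
(u + k(13))**2 = (538 + (-8 - 1*13))**2 = (538 + (-8 - 13))**2 = (538 - 21)**2 = 517**2 = 267289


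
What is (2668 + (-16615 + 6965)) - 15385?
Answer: -22367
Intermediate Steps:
(2668 + (-16615 + 6965)) - 15385 = (2668 - 9650) - 15385 = -6982 - 15385 = -22367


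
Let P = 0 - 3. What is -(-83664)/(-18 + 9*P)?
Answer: -9296/5 ≈ -1859.2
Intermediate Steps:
P = -3
-(-83664)/(-18 + 9*P) = -(-83664)/(-18 + 9*(-3)) = -(-83664)/(-18 - 27) = -(-83664)/(-45) = -(-83664)*(-1)/45 = -72*1162/45 = -9296/5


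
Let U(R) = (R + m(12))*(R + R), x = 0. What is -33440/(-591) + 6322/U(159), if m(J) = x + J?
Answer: 303689437/5356233 ≈ 56.698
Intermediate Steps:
m(J) = J (m(J) = 0 + J = J)
U(R) = 2*R*(12 + R) (U(R) = (R + 12)*(R + R) = (12 + R)*(2*R) = 2*R*(12 + R))
-33440/(-591) + 6322/U(159) = -33440/(-591) + 6322/((2*159*(12 + 159))) = -33440*(-1/591) + 6322/((2*159*171)) = 33440/591 + 6322/54378 = 33440/591 + 6322*(1/54378) = 33440/591 + 3161/27189 = 303689437/5356233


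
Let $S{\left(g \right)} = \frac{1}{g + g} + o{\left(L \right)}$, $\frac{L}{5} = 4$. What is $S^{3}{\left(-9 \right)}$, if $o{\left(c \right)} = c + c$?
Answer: $\frac{371694959}{5832} \approx 63734.0$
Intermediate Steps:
$L = 20$ ($L = 5 \cdot 4 = 20$)
$o{\left(c \right)} = 2 c$
$S{\left(g \right)} = 40 + \frac{1}{2 g}$ ($S{\left(g \right)} = \frac{1}{g + g} + 2 \cdot 20 = \frac{1}{2 g} + 40 = 40 + \frac{1}{2 g}$)
$S^{3}{\left(-9 \right)} = \left(40 + \frac{1}{2 \left(-9\right)}\right)^{3} = \left(40 + \frac{1}{2} \left(- \frac{1}{9}\right)\right)^{3} = \left(40 - \frac{1}{18}\right)^{3} = \left(\frac{719}{18}\right)^{3} = \frac{371694959}{5832}$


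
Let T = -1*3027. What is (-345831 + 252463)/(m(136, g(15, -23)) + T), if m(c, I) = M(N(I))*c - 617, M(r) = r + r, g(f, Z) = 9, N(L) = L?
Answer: 23342/299 ≈ 78.067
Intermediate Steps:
M(r) = 2*r
m(c, I) = -617 + 2*I*c (m(c, I) = (2*I)*c - 617 = 2*I*c - 617 = -617 + 2*I*c)
T = -3027
(-345831 + 252463)/(m(136, g(15, -23)) + T) = (-345831 + 252463)/((-617 + 2*9*136) - 3027) = -93368/((-617 + 2448) - 3027) = -93368/(1831 - 3027) = -93368/(-1196) = -93368*(-1/1196) = 23342/299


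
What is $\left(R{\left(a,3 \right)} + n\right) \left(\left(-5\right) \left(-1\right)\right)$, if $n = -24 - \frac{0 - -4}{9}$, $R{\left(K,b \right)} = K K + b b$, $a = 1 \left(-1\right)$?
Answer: $- \frac{650}{9} \approx -72.222$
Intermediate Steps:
$a = -1$
$R{\left(K,b \right)} = K^{2} + b^{2}$
$n = - \frac{220}{9}$ ($n = -24 - \left(0 + 4\right) \frac{1}{9} = -24 - 4 \cdot \frac{1}{9} = -24 - \frac{4}{9} = - \frac{220}{9} \approx -24.444$)
$\left(R{\left(a,3 \right)} + n\right) \left(\left(-5\right) \left(-1\right)\right) = \left(\left(\left(-1\right)^{2} + 3^{2}\right) - \frac{220}{9}\right) \left(\left(-5\right) \left(-1\right)\right) = \left(\left(1 + 9\right) - \frac{220}{9}\right) 5 = \left(10 - \frac{220}{9}\right) 5 = \left(- \frac{130}{9}\right) 5 = - \frac{650}{9}$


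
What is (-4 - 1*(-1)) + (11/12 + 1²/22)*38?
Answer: 2215/66 ≈ 33.561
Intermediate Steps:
(-4 - 1*(-1)) + (11/12 + 1²/22)*38 = (-4 + 1) + (11*(1/12) + 1*(1/22))*38 = -3 + (11/12 + 1/22)*38 = -3 + (127/132)*38 = -3 + 2413/66 = 2215/66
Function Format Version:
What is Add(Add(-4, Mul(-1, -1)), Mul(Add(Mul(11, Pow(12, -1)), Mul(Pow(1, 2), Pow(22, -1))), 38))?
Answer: Rational(2215, 66) ≈ 33.561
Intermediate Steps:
Add(Add(-4, Mul(-1, -1)), Mul(Add(Mul(11, Pow(12, -1)), Mul(Pow(1, 2), Pow(22, -1))), 38)) = Add(Add(-4, 1), Mul(Add(Mul(11, Rational(1, 12)), Mul(1, Rational(1, 22))), 38)) = Add(-3, Mul(Add(Rational(11, 12), Rational(1, 22)), 38)) = Add(-3, Mul(Rational(127, 132), 38)) = Add(-3, Rational(2413, 66)) = Rational(2215, 66)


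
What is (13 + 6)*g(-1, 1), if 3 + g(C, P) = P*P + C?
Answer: -57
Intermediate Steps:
g(C, P) = -3 + C + P**2 (g(C, P) = -3 + (P*P + C) = -3 + (P**2 + C) = -3 + (C + P**2) = -3 + C + P**2)
(13 + 6)*g(-1, 1) = (13 + 6)*(-3 - 1 + 1**2) = 19*(-3 - 1 + 1) = 19*(-3) = -57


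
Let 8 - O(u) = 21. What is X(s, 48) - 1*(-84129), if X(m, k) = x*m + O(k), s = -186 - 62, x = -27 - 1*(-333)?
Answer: 8228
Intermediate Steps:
O(u) = -13 (O(u) = 8 - 1*21 = 8 - 21 = -13)
x = 306 (x = -27 + 333 = 306)
s = -248
X(m, k) = -13 + 306*m (X(m, k) = 306*m - 13 = -13 + 306*m)
X(s, 48) - 1*(-84129) = (-13 + 306*(-248)) - 1*(-84129) = (-13 - 75888) + 84129 = -75901 + 84129 = 8228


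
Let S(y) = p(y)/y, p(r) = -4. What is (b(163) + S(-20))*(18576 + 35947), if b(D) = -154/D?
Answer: -33095461/815 ≈ -40608.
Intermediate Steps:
S(y) = -4/y
(b(163) + S(-20))*(18576 + 35947) = (-154/163 - 4/(-20))*(18576 + 35947) = (-154*1/163 - 4*(-1/20))*54523 = (-154/163 + 1/5)*54523 = -607/815*54523 = -33095461/815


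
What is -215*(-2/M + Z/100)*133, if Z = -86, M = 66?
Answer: 8401211/330 ≈ 25458.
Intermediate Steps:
-215*(-2/M + Z/100)*133 = -215*(-2/66 - 86/100)*133 = -215*(-2*1/66 - 86*1/100)*133 = -215*(-1/33 - 43/50)*133 = -215*(-1469/1650)*133 = (63167/330)*133 = 8401211/330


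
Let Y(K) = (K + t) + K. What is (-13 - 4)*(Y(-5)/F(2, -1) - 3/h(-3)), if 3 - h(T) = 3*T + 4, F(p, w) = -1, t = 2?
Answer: -1037/8 ≈ -129.63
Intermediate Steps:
h(T) = -1 - 3*T (h(T) = 3 - (3*T + 4) = 3 - (4 + 3*T) = 3 + (-4 - 3*T) = -1 - 3*T)
Y(K) = 2 + 2*K (Y(K) = (K + 2) + K = (2 + K) + K = 2 + 2*K)
(-13 - 4)*(Y(-5)/F(2, -1) - 3/h(-3)) = (-13 - 4)*((2 + 2*(-5))/(-1) - 3/(-1 - 3*(-3))) = -17*((2 - 10)*(-1) - 3/(-1 + 9)) = -17*(-8*(-1) - 3/8) = -17*(8 - 3*1/8) = -17*(8 - 3/8) = -17*61/8 = -1037/8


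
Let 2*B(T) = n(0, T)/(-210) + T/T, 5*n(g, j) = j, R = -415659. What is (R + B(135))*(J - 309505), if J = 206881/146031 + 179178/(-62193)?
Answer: 2726275922907100561985/21191580627 ≈ 1.2865e+11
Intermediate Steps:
n(g, j) = j/5
J = -4432997495/3027368661 (J = 206881*(1/146031) + 179178*(-1/62193) = 206881/146031 - 59726/20731 = -4432997495/3027368661 ≈ -1.4643)
B(T) = ½ - T/2100 (B(T) = ((T/5)/(-210) + T/T)/2 = ((T/5)*(-1/210) + 1)/2 = (-T/1050 + 1)/2 = (1 - T/1050)/2 = ½ - T/2100)
(R + B(135))*(J - 309505) = (-415659 + (½ - 1/2100*135))*(-4432997495/3027368661 - 309505) = (-415659 + (½ - 9/140))*(-936990170420300/3027368661) = (-415659 + 61/140)*(-936990170420300/3027368661) = -58192199/140*(-936990170420300/3027368661) = 2726275922907100561985/21191580627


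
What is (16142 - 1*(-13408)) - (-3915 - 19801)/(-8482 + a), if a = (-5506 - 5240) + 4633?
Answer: 61608362/2085 ≈ 29548.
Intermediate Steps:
a = -6113 (a = -10746 + 4633 = -6113)
(16142 - 1*(-13408)) - (-3915 - 19801)/(-8482 + a) = (16142 - 1*(-13408)) - (-3915 - 19801)/(-8482 - 6113) = (16142 + 13408) - (-23716)/(-14595) = 29550 - (-23716)*(-1)/14595 = 29550 - 1*3388/2085 = 29550 - 3388/2085 = 61608362/2085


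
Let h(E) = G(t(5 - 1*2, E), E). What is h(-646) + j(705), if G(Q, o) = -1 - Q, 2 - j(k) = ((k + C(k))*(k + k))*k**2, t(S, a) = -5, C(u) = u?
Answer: -988135402494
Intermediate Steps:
j(k) = 2 - 4*k**4 (j(k) = 2 - (k + k)*(k + k)*k**2 = 2 - (2*k)*(2*k)*k**2 = 2 - 4*k**2*k**2 = 2 - 4*k**4)
h(E) = 4 (h(E) = -1 - 1*(-5) = -1 + 5 = 4)
h(-646) + j(705) = 4 + (2 - 4*705**4) = 4 + (2 - 4*247033850625) = 4 + (2 - 988135402500) = 4 - 988135402498 = -988135402494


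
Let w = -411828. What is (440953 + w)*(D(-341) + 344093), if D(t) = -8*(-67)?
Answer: 10037319625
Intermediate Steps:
D(t) = 536
(440953 + w)*(D(-341) + 344093) = (440953 - 411828)*(536 + 344093) = 29125*344629 = 10037319625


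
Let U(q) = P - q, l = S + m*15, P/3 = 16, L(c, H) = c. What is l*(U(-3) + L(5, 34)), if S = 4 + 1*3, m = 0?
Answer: 392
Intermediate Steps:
S = 7 (S = 4 + 3 = 7)
P = 48 (P = 3*16 = 48)
l = 7 (l = 7 + 0*15 = 7 + 0 = 7)
U(q) = 48 - q
l*(U(-3) + L(5, 34)) = 7*((48 - 1*(-3)) + 5) = 7*((48 + 3) + 5) = 7*(51 + 5) = 7*56 = 392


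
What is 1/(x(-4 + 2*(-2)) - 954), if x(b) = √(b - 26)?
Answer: -477/455075 - I*√34/910150 ≈ -0.0010482 - 6.4066e-6*I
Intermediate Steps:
x(b) = √(-26 + b)
1/(x(-4 + 2*(-2)) - 954) = 1/(√(-26 + (-4 + 2*(-2))) - 954) = 1/(√(-26 + (-4 - 4)) - 954) = 1/(√(-26 - 8) - 954) = 1/(√(-34) - 954) = 1/(I*√34 - 954) = 1/(-954 + I*√34)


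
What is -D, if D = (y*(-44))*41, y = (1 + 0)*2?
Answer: 3608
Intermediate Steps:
y = 2 (y = 1*2 = 2)
D = -3608 (D = (2*(-44))*41 = -88*41 = -3608)
-D = -1*(-3608) = 3608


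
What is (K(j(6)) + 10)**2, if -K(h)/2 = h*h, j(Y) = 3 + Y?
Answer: 23104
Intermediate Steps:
K(h) = -2*h**2 (K(h) = -2*h*h = -2*h**2)
(K(j(6)) + 10)**2 = (-2*(3 + 6)**2 + 10)**2 = (-2*9**2 + 10)**2 = (-2*81 + 10)**2 = (-162 + 10)**2 = (-152)**2 = 23104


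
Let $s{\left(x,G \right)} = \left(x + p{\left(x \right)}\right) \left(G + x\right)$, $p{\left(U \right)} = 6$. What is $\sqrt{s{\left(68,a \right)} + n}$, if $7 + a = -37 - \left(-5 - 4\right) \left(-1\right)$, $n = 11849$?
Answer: $\sqrt{12959} \approx 113.84$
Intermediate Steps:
$a = -53$ ($a = -7 - \left(37 + \left(-5 - 4\right) \left(-1\right)\right) = -7 - \left(37 - -9\right) = -7 - 46 = -53$)
$s{\left(x,G \right)} = \left(6 + x\right) \left(G + x\right)$ ($s{\left(x,G \right)} = \left(x + 6\right) \left(G + x\right) = \left(6 + x\right) \left(G + x\right)$)
$\sqrt{s{\left(68,a \right)} + n} = \sqrt{\left(68^{2} + 6 \left(-53\right) + 6 \cdot 68 - 3604\right) + 11849} = \sqrt{\left(4624 - 318 + 408 - 3604\right) + 11849} = \sqrt{1110 + 11849} = \sqrt{12959}$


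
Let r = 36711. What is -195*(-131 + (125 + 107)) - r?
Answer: -56406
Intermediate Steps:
-195*(-131 + (125 + 107)) - r = -195*(-131 + (125 + 107)) - 1*36711 = -195*(-131 + 232) - 36711 = -195*101 - 36711 = -19695 - 36711 = -56406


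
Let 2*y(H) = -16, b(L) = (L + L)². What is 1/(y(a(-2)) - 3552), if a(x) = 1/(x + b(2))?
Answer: -1/3560 ≈ -0.00028090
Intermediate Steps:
b(L) = 4*L² (b(L) = (2*L)² = 4*L²)
a(x) = 1/(16 + x) (a(x) = 1/(x + 4*2²) = 1/(x + 4*4) = 1/(x + 16) = 1/(16 + x))
y(H) = -8 (y(H) = (½)*(-16) = -8)
1/(y(a(-2)) - 3552) = 1/(-8 - 3552) = 1/(-3560) = -1/3560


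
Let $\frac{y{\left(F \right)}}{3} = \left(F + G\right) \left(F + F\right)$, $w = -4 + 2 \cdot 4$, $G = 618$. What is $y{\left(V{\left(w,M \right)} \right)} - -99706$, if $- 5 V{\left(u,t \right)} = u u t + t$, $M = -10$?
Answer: $232714$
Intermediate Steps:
$w = 4$ ($w = -4 + 8 = 4$)
$V{\left(u,t \right)} = - \frac{t}{5} - \frac{t u^{2}}{5}$ ($V{\left(u,t \right)} = - \frac{u u t + t}{5} = - \frac{u^{2} t + t}{5} = - \frac{t u^{2} + t}{5} = - \frac{t + t u^{2}}{5} = - \frac{t}{5} - \frac{t u^{2}}{5}$)
$y{\left(F \right)} = 6 F \left(618 + F\right)$ ($y{\left(F \right)} = 3 \left(F + 618\right) \left(F + F\right) = 3 \left(618 + F\right) 2 F = 3 \cdot 2 F \left(618 + F\right) = 6 F \left(618 + F\right)$)
$y{\left(V{\left(w,M \right)} \right)} - -99706 = 6 \left(\left(- \frac{1}{5}\right) \left(-10\right) \left(1 + 4^{2}\right)\right) \left(618 - - 2 \left(1 + 4^{2}\right)\right) - -99706 = 6 \left(\left(- \frac{1}{5}\right) \left(-10\right) \left(1 + 16\right)\right) \left(618 - - 2 \left(1 + 16\right)\right) + 99706 = 6 \left(\left(- \frac{1}{5}\right) \left(-10\right) 17\right) \left(618 - \left(-2\right) 17\right) + 99706 = 6 \cdot 34 \left(618 + 34\right) + 99706 = 6 \cdot 34 \cdot 652 + 99706 = 133008 + 99706 = 232714$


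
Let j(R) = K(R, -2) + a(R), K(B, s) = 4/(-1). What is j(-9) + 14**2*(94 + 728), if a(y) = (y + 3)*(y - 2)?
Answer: 161174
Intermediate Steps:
a(y) = (-2 + y)*(3 + y) (a(y) = (3 + y)*(-2 + y) = (-2 + y)*(3 + y))
K(B, s) = -4 (K(B, s) = 4*(-1) = -4)
j(R) = -10 + R + R**2 (j(R) = -4 + (-6 + R + R**2) = -10 + R + R**2)
j(-9) + 14**2*(94 + 728) = (-10 - 9 + (-9)**2) + 14**2*(94 + 728) = (-10 - 9 + 81) + 196*822 = 62 + 161112 = 161174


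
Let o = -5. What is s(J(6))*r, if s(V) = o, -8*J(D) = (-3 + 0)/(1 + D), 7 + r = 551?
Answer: -2720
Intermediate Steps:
r = 544 (r = -7 + 551 = 544)
J(D) = 3/(8*(1 + D)) (J(D) = -(-3 + 0)/(8*(1 + D)) = -(-3)/(8*(1 + D)) = 3/(8*(1 + D)))
s(V) = -5
s(J(6))*r = -5*544 = -2720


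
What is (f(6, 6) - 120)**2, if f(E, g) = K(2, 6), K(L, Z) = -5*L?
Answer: 16900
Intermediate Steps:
f(E, g) = -10 (f(E, g) = -5*2 = -10)
(f(6, 6) - 120)**2 = (-10 - 120)**2 = (-130)**2 = 16900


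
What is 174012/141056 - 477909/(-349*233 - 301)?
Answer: 3400601805/479696192 ≈ 7.0891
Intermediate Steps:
174012/141056 - 477909/(-349*233 - 301) = 174012*(1/141056) - 477909/(-81317 - 301) = 43503/35264 - 477909/(-81618) = 43503/35264 - 477909*(-1/81618) = 43503/35264 + 159303/27206 = 3400601805/479696192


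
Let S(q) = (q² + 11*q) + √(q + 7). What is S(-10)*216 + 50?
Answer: -2110 + 216*I*√3 ≈ -2110.0 + 374.12*I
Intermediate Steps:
S(q) = q² + √(7 + q) + 11*q (S(q) = (q² + 11*q) + √(7 + q) = q² + √(7 + q) + 11*q)
S(-10)*216 + 50 = ((-10)² + √(7 - 10) + 11*(-10))*216 + 50 = (100 + √(-3) - 110)*216 + 50 = (100 + I*√3 - 110)*216 + 50 = (-10 + I*√3)*216 + 50 = (-2160 + 216*I*√3) + 50 = -2110 + 216*I*√3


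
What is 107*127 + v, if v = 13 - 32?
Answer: 13570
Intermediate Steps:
v = -19
107*127 + v = 107*127 - 19 = 13589 - 19 = 13570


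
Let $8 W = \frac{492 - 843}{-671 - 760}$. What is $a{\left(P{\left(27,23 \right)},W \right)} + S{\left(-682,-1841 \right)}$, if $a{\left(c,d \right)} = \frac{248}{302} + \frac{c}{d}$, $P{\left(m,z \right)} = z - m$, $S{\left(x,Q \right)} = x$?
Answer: $- \frac{1593250}{1963} \approx -811.64$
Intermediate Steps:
$W = \frac{13}{424}$ ($W = \frac{\left(492 - 843\right) \frac{1}{-671 - 760}}{8} = \frac{\left(-351\right) \frac{1}{-1431}}{8} = \frac{\left(-351\right) \left(- \frac{1}{1431}\right)}{8} = \frac{1}{8} \cdot \frac{13}{53} = \frac{13}{424} \approx 0.03066$)
$a{\left(c,d \right)} = \frac{124}{151} + \frac{c}{d}$ ($a{\left(c,d \right)} = 248 \cdot \frac{1}{302} + \frac{c}{d} = \frac{124}{151} + \frac{c}{d}$)
$a{\left(P{\left(27,23 \right)},W \right)} + S{\left(-682,-1841 \right)} = \left(\frac{124}{151} + \frac{23 - 27}{\frac{13}{424}}\right) - 682 = \left(\frac{124}{151} + \left(23 - 27\right) \frac{424}{13}\right) - 682 = \left(\frac{124}{151} - \frac{1696}{13}\right) - 682 = - \frac{254484}{1963} - 682 = - \frac{1593250}{1963}$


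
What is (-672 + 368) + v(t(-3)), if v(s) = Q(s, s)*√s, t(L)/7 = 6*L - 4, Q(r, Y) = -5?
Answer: -304 - 5*I*√154 ≈ -304.0 - 62.048*I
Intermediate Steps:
t(L) = -28 + 42*L (t(L) = 7*(6*L - 4) = 7*(-4 + 6*L) = -28 + 42*L)
v(s) = -5*√s
(-672 + 368) + v(t(-3)) = (-672 + 368) - 5*√(-28 + 42*(-3)) = -304 - 5*√(-28 - 126) = -304 - 5*I*√154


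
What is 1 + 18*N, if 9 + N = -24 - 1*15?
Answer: -863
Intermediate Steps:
N = -48 (N = -9 + (-24 - 1*15) = -9 + (-24 - 15) = -9 - 39 = -48)
1 + 18*N = 1 + 18*(-48) = 1 - 864 = -863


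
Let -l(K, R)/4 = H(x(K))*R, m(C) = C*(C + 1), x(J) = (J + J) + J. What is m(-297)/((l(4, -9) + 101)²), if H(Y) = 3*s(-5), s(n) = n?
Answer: 87912/192721 ≈ 0.45616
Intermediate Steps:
x(J) = 3*J (x(J) = 2*J + J = 3*J)
H(Y) = -15 (H(Y) = 3*(-5) = -15)
m(C) = C*(1 + C)
l(K, R) = 60*R (l(K, R) = -(-60)*R = 60*R)
m(-297)/((l(4, -9) + 101)²) = (-297*(1 - 297))/((60*(-9) + 101)²) = (-297*(-296))/((-540 + 101)²) = 87912/((-439)²) = 87912/192721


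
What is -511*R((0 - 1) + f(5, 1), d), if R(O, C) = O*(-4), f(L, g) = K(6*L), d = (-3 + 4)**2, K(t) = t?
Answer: 59276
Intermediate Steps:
d = 1 (d = 1**2 = 1)
f(L, g) = 6*L
R(O, C) = -4*O
-511*R((0 - 1) + f(5, 1), d) = -(-2044)*((0 - 1) + 6*5) = -(-2044)*(-1 + 30) = -(-2044)*29 = -511*(-116) = 59276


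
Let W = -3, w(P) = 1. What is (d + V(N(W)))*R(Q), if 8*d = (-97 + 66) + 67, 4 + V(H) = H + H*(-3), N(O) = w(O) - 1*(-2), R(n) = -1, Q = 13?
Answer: 11/2 ≈ 5.5000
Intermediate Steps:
N(O) = 3 (N(O) = 1 - 1*(-2) = 1 + 2 = 3)
V(H) = -4 - 2*H (V(H) = -4 + (H + H*(-3)) = -4 + (H - 3*H) = -4 - 2*H)
d = 9/2 (d = ((-97 + 66) + 67)/8 = (-31 + 67)/8 = (⅛)*36 = 9/2 ≈ 4.5000)
(d + V(N(W)))*R(Q) = (9/2 + (-4 - 2*3))*(-1) = (9/2 + (-4 - 6))*(-1) = (9/2 - 10)*(-1) = -11/2*(-1) = 11/2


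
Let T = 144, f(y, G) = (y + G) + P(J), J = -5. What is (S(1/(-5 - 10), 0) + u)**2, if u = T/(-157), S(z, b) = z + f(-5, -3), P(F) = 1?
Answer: 353515204/5546025 ≈ 63.742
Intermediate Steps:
f(y, G) = 1 + G + y (f(y, G) = (y + G) + 1 = (G + y) + 1 = 1 + G + y)
S(z, b) = -7 + z (S(z, b) = z + (1 - 3 - 5) = z - 7 = -7 + z)
u = -144/157 (u = 144/(-157) = 144*(-1/157) = -144/157 ≈ -0.91720)
(S(1/(-5 - 10), 0) + u)**2 = ((-7 + 1/(-5 - 10)) - 144/157)**2 = ((-7 + 1/(-15)) - 144/157)**2 = ((-7 - 1/15) - 144/157)**2 = (-106/15 - 144/157)**2 = (-18802/2355)**2 = 353515204/5546025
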